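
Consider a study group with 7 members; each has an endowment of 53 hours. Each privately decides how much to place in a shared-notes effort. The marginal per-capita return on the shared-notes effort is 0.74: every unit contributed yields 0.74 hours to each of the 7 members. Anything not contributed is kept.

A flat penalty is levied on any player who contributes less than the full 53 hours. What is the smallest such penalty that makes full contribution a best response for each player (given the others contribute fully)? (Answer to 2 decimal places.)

Given the others contribute fully, the best deviation is to contribute 0 (any partial contribution still incurs the fine and gives up units whose private return 0.74 is below 1).
Deviating from 53 to 0 saves 53 hours but forfeits the deviator's share of the drop in the shared-notes effort: 0.74 × 53 = 39.22.
So the deviation gain is 53 − 39.22 = 13.78, and the fine must be at least 13.78 hours to wipe it out.

13.78 hours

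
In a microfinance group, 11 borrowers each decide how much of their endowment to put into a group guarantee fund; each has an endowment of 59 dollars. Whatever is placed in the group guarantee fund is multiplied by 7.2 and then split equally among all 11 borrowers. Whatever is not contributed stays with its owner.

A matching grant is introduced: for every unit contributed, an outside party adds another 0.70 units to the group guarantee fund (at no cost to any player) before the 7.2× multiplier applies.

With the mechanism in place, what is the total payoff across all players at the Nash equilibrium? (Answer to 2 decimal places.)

7943.76 dollars

Under the mechanism each unit contributed yields 7.2 × 1.70 / 11 = 1.1127 back to its contributor per unit of net cost, which exceeds 1, making full contribution the dominant choice for everyone.
At the Nash equilibrium everyone contributes 59. Group total payoff = 7.2 × 1.70 × 649 = 7943.76.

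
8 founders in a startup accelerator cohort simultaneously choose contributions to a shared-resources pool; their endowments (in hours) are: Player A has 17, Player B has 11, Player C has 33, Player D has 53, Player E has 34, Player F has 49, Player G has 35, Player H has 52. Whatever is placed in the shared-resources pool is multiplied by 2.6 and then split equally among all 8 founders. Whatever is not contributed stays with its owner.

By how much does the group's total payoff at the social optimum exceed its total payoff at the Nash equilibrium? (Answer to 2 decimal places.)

The private return per contributed unit is 2.6/8 = 0.3250 < 1 for every player regardless of endowment, so the Nash equilibrium is zero contribution and the group total is Σ E_j = 17 + 11 + 33 + 53 + 34 + 49 + 35 + 52 = 284.
Each contributed unit returns 2.600 to the group, so the social optimum is full contribution by everyone: group total = 2.600 × 284 = 738.40.
Efficiency loss = (2.600 − 1) × 284 = 454.40.

454.40 hours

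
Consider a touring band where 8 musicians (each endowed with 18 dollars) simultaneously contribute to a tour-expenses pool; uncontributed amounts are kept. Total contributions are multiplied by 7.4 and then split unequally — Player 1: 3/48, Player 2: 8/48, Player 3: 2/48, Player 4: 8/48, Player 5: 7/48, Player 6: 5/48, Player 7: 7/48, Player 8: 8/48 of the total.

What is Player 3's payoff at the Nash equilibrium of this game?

45.75 dollars

For player j, contributing a unit is worthwhile iff 7.4 × (j's share) ≥ 1, i.e. iff j's share is at least 0.1351.
The shares above 0.1351 belong to Player 2, Player 4, Player 5, Player 7 and Player 8, contributing 18 each; the remaining 3 contribute 0. Total contributed: 90.
Player 3 keeps 18 and receives 7.4 × 90 × 2/48 = 27.75 from the tour-expenses pool, for a payoff of 45.75.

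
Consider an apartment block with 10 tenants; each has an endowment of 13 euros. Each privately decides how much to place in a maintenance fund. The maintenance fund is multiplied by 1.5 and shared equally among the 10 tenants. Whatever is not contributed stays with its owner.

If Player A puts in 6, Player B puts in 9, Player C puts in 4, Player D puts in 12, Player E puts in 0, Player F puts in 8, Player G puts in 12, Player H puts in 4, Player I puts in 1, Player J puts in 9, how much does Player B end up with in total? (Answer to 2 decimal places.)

Total contributed: 6 + 9 + 4 + 12 + 0 + 8 + 12 + 4 + 1 + 9 = 65.
Each receives 1.5 × 65 / 10 = 9.75 from the maintenance fund.
Player B keeps 13 − 9 = 4, so Player B's payoff is 4 + 9.75 = 13.75.

13.75 euros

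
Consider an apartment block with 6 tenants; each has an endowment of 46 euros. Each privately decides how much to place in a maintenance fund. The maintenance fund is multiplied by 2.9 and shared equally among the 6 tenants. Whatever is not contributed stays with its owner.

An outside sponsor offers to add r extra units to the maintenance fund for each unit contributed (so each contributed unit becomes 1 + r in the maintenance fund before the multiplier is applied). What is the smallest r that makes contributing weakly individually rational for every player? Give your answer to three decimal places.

1.069

With matching at rate r, one contributed unit becomes (1 + r) in the maintenance fund and returns 2.9 × (1 + r) / 6 to the contributor.
Setting this equal to 1: 1 + r = 6/2.9 = 2.0690.
So the minimum matching rate is r = 2.0690 − 1 = 1.069.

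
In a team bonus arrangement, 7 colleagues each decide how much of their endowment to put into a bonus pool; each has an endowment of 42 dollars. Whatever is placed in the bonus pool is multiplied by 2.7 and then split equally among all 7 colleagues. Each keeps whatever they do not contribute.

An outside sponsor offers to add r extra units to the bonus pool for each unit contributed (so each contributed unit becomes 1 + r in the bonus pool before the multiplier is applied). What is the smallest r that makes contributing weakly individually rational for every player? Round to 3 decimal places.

With matching at rate r, one contributed unit becomes (1 + r) in the bonus pool and returns 2.7 × (1 + r) / 7 to the contributor.
Setting this equal to 1: 1 + r = 7/2.7 = 2.5926.
So the minimum matching rate is r = 2.5926 − 1 = 1.593.

1.593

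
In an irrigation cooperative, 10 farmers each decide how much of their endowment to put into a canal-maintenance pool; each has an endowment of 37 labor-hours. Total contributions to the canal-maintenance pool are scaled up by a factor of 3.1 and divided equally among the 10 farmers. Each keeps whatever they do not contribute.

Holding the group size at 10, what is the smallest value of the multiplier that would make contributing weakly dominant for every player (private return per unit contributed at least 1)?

A contributed unit returns (multiplier)/10 to its contributor.
This reaches 1 exactly when the multiplier is 10.

10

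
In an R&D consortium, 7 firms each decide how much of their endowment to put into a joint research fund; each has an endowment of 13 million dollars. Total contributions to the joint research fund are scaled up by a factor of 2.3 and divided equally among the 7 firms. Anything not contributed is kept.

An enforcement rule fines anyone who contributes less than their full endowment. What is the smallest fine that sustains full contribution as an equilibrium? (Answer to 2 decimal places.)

Given the others contribute fully, the best deviation is to contribute 0 (any partial contribution still incurs the fine and gives up units whose private return 0.3286 is below 1).
Deviating from 13 to 0 saves 13 million dollars but forfeits the deviator's share of the drop in the joint research fund: 2.3/7 × 13 = 4.27.
So the deviation gain is 13 − 4.27 = 8.73, and the fine must be at least 8.73 million dollars to wipe it out.

8.73 million dollars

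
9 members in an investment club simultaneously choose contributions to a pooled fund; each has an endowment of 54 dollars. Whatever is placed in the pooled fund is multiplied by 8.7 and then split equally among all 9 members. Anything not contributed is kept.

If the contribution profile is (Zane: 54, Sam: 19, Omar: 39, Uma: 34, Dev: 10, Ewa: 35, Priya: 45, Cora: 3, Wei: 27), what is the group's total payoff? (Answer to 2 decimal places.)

Total contributed: 54 + 19 + 39 + 34 + 10 + 35 + 45 + 3 + 27 = 266; total kept: 9 × 54 − 266 = 220.
The pooled fund pays out 8.7 × 266 = 2314.20 in aggregate.
Group total = 220 + 2314.20 = 2534.20.

2534.20 dollars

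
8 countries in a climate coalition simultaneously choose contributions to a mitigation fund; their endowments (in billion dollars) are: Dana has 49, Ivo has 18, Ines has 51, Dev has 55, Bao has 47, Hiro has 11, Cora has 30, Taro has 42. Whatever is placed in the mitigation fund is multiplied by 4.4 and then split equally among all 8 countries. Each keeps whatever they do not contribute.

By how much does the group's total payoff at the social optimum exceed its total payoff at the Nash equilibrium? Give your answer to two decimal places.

The private return per contributed unit is 4.4/8 = 0.5500 < 1 for every player regardless of endowment, so the Nash equilibrium is zero contribution and the group total is Σ E_j = 49 + 18 + 51 + 55 + 47 + 11 + 30 + 42 = 303.
Each contributed unit returns 4.400 to the group, so the social optimum is full contribution by everyone: group total = 4.400 × 303 = 1333.20.
Efficiency loss = (4.400 − 1) × 303 = 1030.20.

1030.20 billion dollars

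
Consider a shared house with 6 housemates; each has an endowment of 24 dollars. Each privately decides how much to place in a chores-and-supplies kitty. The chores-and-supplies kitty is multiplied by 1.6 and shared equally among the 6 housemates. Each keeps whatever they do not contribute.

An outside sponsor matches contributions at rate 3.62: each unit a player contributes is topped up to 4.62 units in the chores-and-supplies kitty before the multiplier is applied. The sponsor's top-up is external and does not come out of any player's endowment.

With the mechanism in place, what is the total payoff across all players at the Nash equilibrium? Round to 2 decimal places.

1064.45 dollars

Under the mechanism each unit contributed yields 1.6 × 4.62 / 6 = 1.2320 back to its contributor per unit of net cost, which exceeds 1, making full contribution the dominant choice for everyone.
So the Nash equilibrium is full contribution by all 6; the group earns 1.6 × 4.62 × 144 = 1064.45.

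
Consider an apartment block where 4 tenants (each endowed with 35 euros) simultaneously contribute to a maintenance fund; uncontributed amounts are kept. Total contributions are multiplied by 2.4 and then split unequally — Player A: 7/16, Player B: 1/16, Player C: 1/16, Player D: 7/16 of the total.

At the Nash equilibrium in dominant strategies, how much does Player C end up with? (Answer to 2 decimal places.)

45.50 euros

Player j's private return per contributed unit is 2.4 × (j's share). Contributing is weakly dominant for j when that share is at least 1/2.4 = 0.4167, and contributing 0 is dominant otherwise.
Player A and Player D are above the threshold, contributing 35 each; the remaining 2 contribute 0. Total contributed: 70.
Player C keeps 35 and receives 2.4 × 70 × 1/16 = 10.50 from the maintenance fund, for a payoff of 45.50.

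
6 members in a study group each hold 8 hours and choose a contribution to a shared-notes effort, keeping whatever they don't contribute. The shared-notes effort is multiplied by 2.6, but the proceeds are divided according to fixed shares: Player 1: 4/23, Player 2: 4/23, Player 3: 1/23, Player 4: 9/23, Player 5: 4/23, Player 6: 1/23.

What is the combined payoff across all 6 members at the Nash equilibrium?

60.80 hours

Each unit j contributes comes back to j as 2.6 × (j's share), so j prefers to contribute only if that share exceeds 1/2.6 = 0.3846; otherwise keeping the unit dominates.
Only Player 4 (9/23) clears that bar, contributing 8; the remaining 5 contribute 0. Total contributed: 8.
The shared-notes effort pays out 2.6 × 8 = 20.80 in total (split across the unequal shares, but the aggregate is all that matters for the group sum).
The 5 free-riders keep 8 each, adding 40. Group total = 40 + 20.80 = 60.80.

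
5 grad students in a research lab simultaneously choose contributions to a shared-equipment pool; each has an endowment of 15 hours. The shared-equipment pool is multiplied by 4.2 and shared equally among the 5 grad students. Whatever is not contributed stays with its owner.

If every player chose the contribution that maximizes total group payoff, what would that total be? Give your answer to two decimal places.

Each contributed unit returns 4.200 to the group as a whole (0.8400 to each of 5 players), which exceeds 1, so the social optimum is full contribution: group total = 4.200 × 75 = 315.00.

315.00 hours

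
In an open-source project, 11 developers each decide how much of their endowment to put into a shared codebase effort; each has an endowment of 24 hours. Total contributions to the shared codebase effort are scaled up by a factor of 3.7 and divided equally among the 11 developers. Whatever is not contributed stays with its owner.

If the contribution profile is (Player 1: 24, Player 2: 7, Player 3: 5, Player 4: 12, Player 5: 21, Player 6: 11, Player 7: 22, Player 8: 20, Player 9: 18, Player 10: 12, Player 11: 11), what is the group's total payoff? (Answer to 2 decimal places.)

Total contributed: 24 + 7 + 5 + 12 + 21 + 11 + 22 + 20 + 18 + 12 + 11 = 163; total kept: 11 × 24 − 163 = 101.
The shared codebase effort pays out 3.7 × 163 = 603.10 in aggregate.
Group total = 101 + 603.10 = 704.10.

704.10 hours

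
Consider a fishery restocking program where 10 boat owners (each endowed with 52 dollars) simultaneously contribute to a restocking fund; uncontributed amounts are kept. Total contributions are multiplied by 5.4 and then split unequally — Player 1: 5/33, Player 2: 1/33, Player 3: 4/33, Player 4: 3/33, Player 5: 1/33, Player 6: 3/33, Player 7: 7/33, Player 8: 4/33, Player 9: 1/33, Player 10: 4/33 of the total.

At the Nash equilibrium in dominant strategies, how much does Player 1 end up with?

94.55 dollars

A player with share s gets back 5.4·s per unit contributed, so full contribution is dominant for anyone with s > 1/5.4 = 0.1852 and zero contribution is dominant for anyone below.
Player 7 alone (share 7/33) is above the threshold, contributing 52; the remaining 9 contribute 0. Total contributed: 52.
Player 1 keeps 52 and receives 5.4 × 52 × 5/33 = 42.55 from the restocking fund, for a payoff of 94.55.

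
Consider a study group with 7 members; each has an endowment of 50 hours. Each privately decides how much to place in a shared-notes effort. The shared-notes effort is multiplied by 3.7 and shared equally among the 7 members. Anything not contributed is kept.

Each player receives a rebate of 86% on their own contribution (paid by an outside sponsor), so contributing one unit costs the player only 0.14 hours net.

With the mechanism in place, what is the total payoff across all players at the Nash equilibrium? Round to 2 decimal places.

1596.00 hours

The effective private return per unit is now (3.7/7) / 0.14 = 3.7755 > 1, so every player's dominant strategy flips to full contribution.
At the Nash equilibrium everyone contributes 50. Group total payoff = 7 × (50 × 0.86 + 3.7 × 50) = 1596.00.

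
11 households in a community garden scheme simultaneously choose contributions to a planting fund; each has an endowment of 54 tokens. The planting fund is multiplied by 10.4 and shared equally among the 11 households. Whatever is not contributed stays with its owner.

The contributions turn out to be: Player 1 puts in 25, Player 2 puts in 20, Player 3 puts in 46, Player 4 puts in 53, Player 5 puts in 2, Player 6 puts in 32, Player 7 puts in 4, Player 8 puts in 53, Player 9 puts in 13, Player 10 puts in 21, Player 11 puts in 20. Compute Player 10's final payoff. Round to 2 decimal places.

306.24 tokens

Total contributed: 25 + 20 + 46 + 53 + 2 + 32 + 4 + 53 + 13 + 21 + 20 = 289.
Each receives 10.4 × 289 / 11 = 273.24 from the planting fund.
Player 10 keeps 54 − 21 = 33, so Player 10's payoff is 33 + 273.24 = 306.24.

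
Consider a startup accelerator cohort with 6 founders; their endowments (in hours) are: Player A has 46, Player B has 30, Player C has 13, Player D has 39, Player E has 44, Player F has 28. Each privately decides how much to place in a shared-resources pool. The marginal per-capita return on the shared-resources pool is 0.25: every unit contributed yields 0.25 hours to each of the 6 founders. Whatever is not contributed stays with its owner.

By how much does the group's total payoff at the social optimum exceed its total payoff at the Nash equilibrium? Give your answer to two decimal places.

100.00 hours

The private return per contributed unit is 0.25 < 1 for everyone, so the Nash equilibrium is zero contribution and the group total is Σ E_j = 46 + 30 + 13 + 39 + 44 + 28 = 200.
Each contributed unit returns 1.500 to the group, so the social optimum is full contribution by everyone: group total = 1.500 × 200 = 300.00.
Efficiency loss = (1.500 − 1) × 200 = 100.00.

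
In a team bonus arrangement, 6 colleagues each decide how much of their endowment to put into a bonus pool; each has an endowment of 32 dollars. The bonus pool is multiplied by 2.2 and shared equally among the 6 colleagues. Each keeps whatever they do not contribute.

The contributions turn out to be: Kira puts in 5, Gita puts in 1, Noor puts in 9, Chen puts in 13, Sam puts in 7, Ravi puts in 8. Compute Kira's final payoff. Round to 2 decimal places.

42.77 dollars

Total contributed: 5 + 1 + 9 + 13 + 7 + 8 = 43.
Each receives 2.2 × 43 / 6 = 15.77 from the bonus pool.
Kira keeps 32 − 5 = 27, so Kira's payoff is 27 + 15.77 = 42.77.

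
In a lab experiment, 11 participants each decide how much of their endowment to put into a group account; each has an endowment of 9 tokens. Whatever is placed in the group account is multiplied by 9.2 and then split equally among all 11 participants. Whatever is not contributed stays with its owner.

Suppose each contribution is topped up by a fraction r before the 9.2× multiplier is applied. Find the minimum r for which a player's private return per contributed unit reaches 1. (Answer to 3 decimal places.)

With matching at rate r, one contributed unit becomes (1 + r) in the group account and returns 9.2 × (1 + r) / 11 to the contributor.
Setting this equal to 1: 1 + r = 11/9.2 = 1.1957.
So the minimum matching rate is r = 1.1957 − 1 = 0.196.

0.196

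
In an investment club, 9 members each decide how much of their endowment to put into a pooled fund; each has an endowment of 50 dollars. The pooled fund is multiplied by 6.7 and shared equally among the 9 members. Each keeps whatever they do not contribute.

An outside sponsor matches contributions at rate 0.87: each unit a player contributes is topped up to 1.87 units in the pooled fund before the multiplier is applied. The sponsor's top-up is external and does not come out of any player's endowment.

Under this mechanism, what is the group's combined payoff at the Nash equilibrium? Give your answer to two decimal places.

5638.05 dollars

The effective private return per unit is now 6.7 × 1.87 / 9 = 1.3921 > 1, so every player's dominant strategy flips to full contribution.
At the Nash equilibrium everyone contributes 50. Group total payoff = 6.7 × 1.87 × 450 = 5638.05.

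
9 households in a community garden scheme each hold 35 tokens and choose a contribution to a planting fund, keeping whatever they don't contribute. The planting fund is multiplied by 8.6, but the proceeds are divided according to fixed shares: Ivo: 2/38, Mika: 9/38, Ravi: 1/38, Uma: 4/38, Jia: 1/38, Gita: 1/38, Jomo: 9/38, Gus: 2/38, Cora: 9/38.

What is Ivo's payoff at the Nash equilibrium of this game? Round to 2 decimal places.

82.53 tokens

Each unit j contributes comes back to j as 8.6 × (j's share), so j prefers to contribute only if that share exceeds 1/8.6 = 0.1163; otherwise keeping the unit dominates.
The shares above 0.1163 belong to Mika, Jomo and Cora, contributing 35 each; the remaining 6 contribute 0. Total contributed: 105.
Ivo keeps 35 and receives 8.6 × 105 × 2/38 = 47.53 from the planting fund, for a payoff of 82.53.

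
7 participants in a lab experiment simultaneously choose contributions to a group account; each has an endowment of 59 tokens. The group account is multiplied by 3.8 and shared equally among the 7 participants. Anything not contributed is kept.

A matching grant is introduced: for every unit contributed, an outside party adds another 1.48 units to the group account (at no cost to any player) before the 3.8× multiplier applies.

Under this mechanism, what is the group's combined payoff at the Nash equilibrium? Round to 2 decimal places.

With the mechanism, a contributed unit returns 3.8 × 2.48 / 7 = 1.3463 per unit of net cost to the contributor — now above 1 — so contributing fully is weakly dominant for every player.
So the Nash equilibrium is full contribution by all 7; the group earns 3.8 × 2.48 × 413 = 3892.11.

3892.11 tokens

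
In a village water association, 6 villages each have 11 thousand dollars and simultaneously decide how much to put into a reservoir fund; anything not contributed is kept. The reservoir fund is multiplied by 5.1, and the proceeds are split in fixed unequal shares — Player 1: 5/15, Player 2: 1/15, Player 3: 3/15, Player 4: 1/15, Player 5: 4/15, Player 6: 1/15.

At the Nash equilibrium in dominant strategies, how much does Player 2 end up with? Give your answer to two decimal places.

A player with share s gets back 5.1·s per unit contributed, so full contribution is dominant for anyone with s > 1/5.1 = 0.1961 and zero contribution is dominant for anyone below.
The shares above 0.1961 belong to Player 1, Player 3 and Player 5, contributing 11 each; the remaining 3 contribute 0. Total contributed: 33.
Player 2 keeps 11 and receives 5.1 × 33 × 1/15 = 11.22 from the reservoir fund, for a payoff of 22.22.

22.22 thousand dollars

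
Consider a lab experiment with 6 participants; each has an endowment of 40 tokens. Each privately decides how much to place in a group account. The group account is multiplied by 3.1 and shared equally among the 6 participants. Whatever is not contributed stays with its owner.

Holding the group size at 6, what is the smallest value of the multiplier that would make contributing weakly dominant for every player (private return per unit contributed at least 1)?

6

A contributed unit returns (multiplier)/6 to its contributor.
This reaches 1 exactly when the multiplier is 6.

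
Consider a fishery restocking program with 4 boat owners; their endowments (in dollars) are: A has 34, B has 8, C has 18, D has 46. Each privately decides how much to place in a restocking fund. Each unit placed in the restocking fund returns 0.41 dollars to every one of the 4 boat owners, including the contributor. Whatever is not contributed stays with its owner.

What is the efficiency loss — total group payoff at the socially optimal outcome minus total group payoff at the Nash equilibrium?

The private return per contributed unit is 0.41 < 1 for everyone, so the Nash equilibrium is zero contribution and the group total is Σ E_j = 34 + 8 + 18 + 46 = 106.
Each contributed unit returns 1.640 to the group, so the social optimum is full contribution by everyone: group total = 1.640 × 106 = 173.84.
Efficiency loss = (1.640 − 1) × 106 = 67.84.

67.84 dollars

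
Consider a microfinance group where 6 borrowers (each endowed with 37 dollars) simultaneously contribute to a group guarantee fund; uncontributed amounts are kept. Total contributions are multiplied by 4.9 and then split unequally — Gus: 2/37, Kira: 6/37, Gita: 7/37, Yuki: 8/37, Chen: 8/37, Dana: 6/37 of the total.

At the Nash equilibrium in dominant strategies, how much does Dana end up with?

Each unit j contributes comes back to j as 4.9 × (j's share), so j prefers to contribute only if that share exceeds 1/4.9 = 0.2041; otherwise keeping the unit dominates.
Yuki and Chen are above the threshold, contributing 37 each; the remaining 4 contribute 0. Total contributed: 74.
Dana keeps 37 and receives 4.9 × 74 × 6/37 = 58.80 from the group guarantee fund, for a payoff of 95.80.

95.80 dollars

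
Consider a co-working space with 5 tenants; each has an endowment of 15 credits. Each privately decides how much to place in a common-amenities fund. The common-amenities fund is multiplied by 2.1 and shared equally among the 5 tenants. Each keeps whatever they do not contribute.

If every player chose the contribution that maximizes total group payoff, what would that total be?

157.50 credits

Each contributed unit returns 2.100 to the group as a whole (0.4200 to each of 5 players), which exceeds 1, so the social optimum is full contribution: group total = 2.100 × 75 = 157.50.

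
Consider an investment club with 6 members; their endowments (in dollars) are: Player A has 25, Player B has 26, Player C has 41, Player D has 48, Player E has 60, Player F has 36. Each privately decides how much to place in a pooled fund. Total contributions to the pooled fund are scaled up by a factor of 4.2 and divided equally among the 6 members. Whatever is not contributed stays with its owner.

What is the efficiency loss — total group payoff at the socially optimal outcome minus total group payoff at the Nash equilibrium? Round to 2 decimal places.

755.20 dollars

The private return per contributed unit is 4.2/6 = 0.7000 < 1 for every player regardless of endowment, so the Nash equilibrium is zero contribution and the group total is Σ E_j = 25 + 26 + 41 + 48 + 60 + 36 = 236.
Each contributed unit returns 4.200 to the group, so the social optimum is full contribution by everyone: group total = 4.200 × 236 = 991.20.
Efficiency loss = (4.200 − 1) × 236 = 755.20.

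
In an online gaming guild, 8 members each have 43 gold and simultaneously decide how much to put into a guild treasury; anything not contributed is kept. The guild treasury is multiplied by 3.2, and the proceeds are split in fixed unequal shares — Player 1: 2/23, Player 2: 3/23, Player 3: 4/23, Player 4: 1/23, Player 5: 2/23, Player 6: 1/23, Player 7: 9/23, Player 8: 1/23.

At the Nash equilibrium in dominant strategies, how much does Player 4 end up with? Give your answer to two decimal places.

48.98 gold

Player j's private return per contributed unit is 3.2 × (j's share). Contributing is weakly dominant for j when that share is at least 1/3.2 = 0.3125, and contributing 0 is dominant otherwise.
Only Player 7 (9/23) clears that bar, contributing 43; the remaining 7 contribute 0. Total contributed: 43.
Player 4 keeps 43 and receives 3.2 × 43 × 1/23 = 5.98 from the guild treasury, for a payoff of 48.98.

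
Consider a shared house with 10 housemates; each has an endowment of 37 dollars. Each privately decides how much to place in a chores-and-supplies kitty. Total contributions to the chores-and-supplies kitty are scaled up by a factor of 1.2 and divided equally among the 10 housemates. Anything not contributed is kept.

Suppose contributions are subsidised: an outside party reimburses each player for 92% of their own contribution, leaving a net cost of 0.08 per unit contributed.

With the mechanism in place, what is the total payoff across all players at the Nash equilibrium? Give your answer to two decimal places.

The effective private return per unit is now (1.2/10) / 0.08 = 1.5000 > 1, so every player's dominant strategy flips to full contribution.
So the Nash equilibrium is full contribution by all 10; the group earns 10 × (37 × 0.92 + 1.2 × 37) = 784.40.

784.40 dollars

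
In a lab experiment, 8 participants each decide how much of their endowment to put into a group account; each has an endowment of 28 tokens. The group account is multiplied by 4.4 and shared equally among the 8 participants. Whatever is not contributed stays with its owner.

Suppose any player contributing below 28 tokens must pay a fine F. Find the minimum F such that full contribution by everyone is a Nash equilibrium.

Given the others contribute fully, the best deviation is to contribute 0 (any partial contribution still incurs the fine and gives up units whose private return 0.5500 is below 1).
Deviating from 28 to 0 saves 28 tokens but forfeits the deviator's share of the drop in the group account: 4.4/8 × 28 = 15.40.
So the deviation gain is 28 − 15.40 = 12.60, and the fine must be at least 12.60 tokens to wipe it out.

12.60 tokens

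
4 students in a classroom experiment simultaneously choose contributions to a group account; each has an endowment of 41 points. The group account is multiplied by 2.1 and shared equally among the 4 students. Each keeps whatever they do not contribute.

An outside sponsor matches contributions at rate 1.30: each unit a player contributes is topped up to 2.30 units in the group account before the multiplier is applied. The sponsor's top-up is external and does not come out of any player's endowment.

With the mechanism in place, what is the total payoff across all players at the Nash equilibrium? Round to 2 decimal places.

792.12 points

With the mechanism, a contributed unit returns 2.1 × 2.30 / 4 = 1.2075 per unit of net cost to the contributor — now above 1 — so contributing fully is weakly dominant for every player.
So the Nash equilibrium is full contribution by all 4; the group earns 2.1 × 2.30 × 164 = 792.12.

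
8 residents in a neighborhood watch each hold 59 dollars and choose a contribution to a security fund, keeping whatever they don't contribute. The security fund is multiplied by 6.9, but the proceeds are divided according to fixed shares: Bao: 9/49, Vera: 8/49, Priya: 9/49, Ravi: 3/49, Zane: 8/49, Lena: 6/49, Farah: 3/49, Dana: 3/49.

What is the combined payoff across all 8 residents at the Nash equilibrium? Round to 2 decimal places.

Player j's private return per contributed unit is 6.9 × (j's share). Contributing is weakly dominant for j when that share is at least 1/6.9 = 0.1449, and contributing 0 is dominant otherwise.
The shares above 0.1449 belong to Bao, Vera, Priya and Zane, contributing 59 each; the remaining 4 contribute 0. Total contributed: 236.
The security fund pays out 6.9 × 236 = 1628.40 in total (split across the unequal shares, but the aggregate is all that matters for the group sum).
The 4 free-riders keep 59 each, adding 236. Group total = 236 + 1628.40 = 1864.40.

1864.40 dollars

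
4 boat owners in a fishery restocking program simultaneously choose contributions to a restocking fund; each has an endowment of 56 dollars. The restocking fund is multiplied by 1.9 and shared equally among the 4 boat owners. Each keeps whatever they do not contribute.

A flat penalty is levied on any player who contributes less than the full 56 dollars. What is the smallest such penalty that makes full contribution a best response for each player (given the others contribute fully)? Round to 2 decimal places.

Given the others contribute fully, the best deviation is to contribute 0 (any partial contribution still incurs the fine and gives up units whose private return 0.4750 is below 1).
Deviating from 56 to 0 saves 56 dollars but forfeits the deviator's share of the drop in the restocking fund: 1.9/4 × 56 = 26.60.
So the deviation gain is 56 − 26.60 = 29.40, and the fine must be at least 29.40 dollars to wipe it out.

29.40 dollars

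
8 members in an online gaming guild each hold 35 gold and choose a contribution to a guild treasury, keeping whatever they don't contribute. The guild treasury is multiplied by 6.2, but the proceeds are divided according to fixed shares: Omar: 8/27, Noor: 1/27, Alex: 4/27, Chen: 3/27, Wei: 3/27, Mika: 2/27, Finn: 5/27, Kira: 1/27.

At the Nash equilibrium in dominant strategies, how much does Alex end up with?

99.30 gold

A player with share s gets back 6.2·s per unit contributed, so full contribution is dominant for anyone with s > 1/6.2 = 0.1613 and zero contribution is dominant for anyone below.
Omar and Finn clear that bar, contributing 35 each; the remaining 6 contribute 0. Total contributed: 70.
Alex keeps 35 and receives 6.2 × 70 × 4/27 = 64.30 from the guild treasury, for a payoff of 99.30.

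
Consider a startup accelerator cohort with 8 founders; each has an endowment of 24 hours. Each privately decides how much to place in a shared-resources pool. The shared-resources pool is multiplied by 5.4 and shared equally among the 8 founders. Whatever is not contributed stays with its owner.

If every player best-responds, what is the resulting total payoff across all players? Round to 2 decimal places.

192.00 hours

Each contributed unit returns 5.4/8 = 0.6750 to its contributor — below 1 — so contributing 0 is dominant for every player. At the Nash equilibrium everyone keeps their 24, and the group total is 8 × 24 = 192.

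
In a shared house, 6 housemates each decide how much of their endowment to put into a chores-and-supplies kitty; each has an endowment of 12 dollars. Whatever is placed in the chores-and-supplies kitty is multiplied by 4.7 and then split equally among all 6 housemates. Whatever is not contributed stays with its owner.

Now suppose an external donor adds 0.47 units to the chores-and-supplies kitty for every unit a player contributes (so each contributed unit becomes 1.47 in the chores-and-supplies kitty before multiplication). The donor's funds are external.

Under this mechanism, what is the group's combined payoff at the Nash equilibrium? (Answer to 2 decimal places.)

Under the mechanism each unit contributed yields 4.7 × 1.47 / 6 = 1.1515 back to its contributor per unit of net cost, which exceeds 1, making full contribution the dominant choice for everyone.
At the Nash equilibrium everyone contributes 12. Group total payoff = 4.7 × 1.47 × 72 = 497.45.

497.45 dollars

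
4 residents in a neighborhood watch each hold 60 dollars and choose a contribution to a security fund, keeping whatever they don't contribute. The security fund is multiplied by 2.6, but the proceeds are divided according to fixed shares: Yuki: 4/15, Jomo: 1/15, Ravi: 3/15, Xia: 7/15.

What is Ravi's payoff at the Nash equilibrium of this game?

91.20 dollars

Each unit j contributes comes back to j as 2.6 × (j's share), so j prefers to contribute only if that share exceeds 1/2.6 = 0.3846; otherwise keeping the unit dominates.
The only share above 0.3846 is Xia's 7/15, contributing 60; the remaining 3 contribute 0. Total contributed: 60.
Ravi keeps 60 and receives 2.6 × 60 × 3/15 = 31.20 from the security fund, for a payoff of 91.20.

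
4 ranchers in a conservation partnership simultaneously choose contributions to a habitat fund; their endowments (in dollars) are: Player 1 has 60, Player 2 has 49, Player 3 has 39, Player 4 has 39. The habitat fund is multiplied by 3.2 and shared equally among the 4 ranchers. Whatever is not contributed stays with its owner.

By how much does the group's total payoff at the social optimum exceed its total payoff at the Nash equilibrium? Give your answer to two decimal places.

411.40 dollars

The private return per contributed unit is 3.2/4 = 0.8000 < 1 for every player regardless of endowment, so the Nash equilibrium is zero contribution and the group total is Σ E_j = 60 + 49 + 39 + 39 = 187.
Each contributed unit returns 3.200 to the group, so the social optimum is full contribution by everyone: group total = 3.200 × 187 = 598.40.
Efficiency loss = (3.200 − 1) × 187 = 411.40.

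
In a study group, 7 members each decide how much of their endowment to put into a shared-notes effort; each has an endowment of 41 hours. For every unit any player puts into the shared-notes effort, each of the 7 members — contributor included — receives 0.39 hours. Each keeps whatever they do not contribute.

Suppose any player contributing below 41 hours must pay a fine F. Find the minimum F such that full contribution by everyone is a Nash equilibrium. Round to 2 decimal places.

25.01 hours

Given the others contribute fully, the best deviation is to contribute 0 (any partial contribution still incurs the fine and gives up units whose private return 0.39 is below 1).
Deviating from 41 to 0 saves 41 hours but forfeits the deviator's share of the drop in the shared-notes effort: 0.39 × 41 = 15.99.
So the deviation gain is 41 − 15.99 = 25.01, and the fine must be at least 25.01 hours to wipe it out.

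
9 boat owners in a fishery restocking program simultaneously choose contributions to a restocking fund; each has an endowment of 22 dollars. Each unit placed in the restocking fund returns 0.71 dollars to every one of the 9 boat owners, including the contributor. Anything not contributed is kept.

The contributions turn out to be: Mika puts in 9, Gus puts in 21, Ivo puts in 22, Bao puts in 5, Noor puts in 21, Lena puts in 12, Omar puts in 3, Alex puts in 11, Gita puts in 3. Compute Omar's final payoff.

Total contributed: 9 + 21 + 22 + 5 + 21 + 12 + 3 + 11 + 3 = 107.
Each receives 0.71 × 107 = 75.97 from the restocking fund.
Omar keeps 22 − 3 = 19, so Omar's payoff is 19 + 75.97 = 94.97.

94.97 dollars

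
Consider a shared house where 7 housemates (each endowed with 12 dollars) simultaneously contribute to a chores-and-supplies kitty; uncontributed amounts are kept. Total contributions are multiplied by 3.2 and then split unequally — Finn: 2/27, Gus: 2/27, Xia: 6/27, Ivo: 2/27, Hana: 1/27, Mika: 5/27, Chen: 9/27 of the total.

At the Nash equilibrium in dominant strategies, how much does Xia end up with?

Each unit j contributes comes back to j as 3.2 × (j's share), so j prefers to contribute only if that share exceeds 1/3.2 = 0.3125; otherwise keeping the unit dominates.
Chen alone (share 9/27) is above the threshold, contributing 12; the remaining 6 contribute 0. Total contributed: 12.
Xia keeps 12 and receives 3.2 × 12 × 6/27 = 8.53 from the chores-and-supplies kitty, for a payoff of 20.53.

20.53 dollars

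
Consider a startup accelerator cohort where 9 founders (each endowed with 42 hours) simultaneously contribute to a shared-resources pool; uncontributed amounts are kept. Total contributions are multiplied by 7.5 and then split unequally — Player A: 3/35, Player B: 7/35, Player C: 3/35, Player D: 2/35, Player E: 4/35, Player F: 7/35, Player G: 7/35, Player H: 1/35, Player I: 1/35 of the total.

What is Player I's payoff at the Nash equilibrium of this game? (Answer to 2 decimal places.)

A player with share s gets back 7.5·s per unit contributed, so full contribution is dominant for anyone with s > 1/7.5 = 0.1333 and zero contribution is dominant for anyone below.
The shares above 0.1333 belong to Player B, Player F and Player G, contributing 42 each; the remaining 6 contribute 0. Total contributed: 126.
Player I keeps 42 and receives 7.5 × 126 × 1/35 = 27.00 from the shared-resources pool, for a payoff of 69.00.

69.00 hours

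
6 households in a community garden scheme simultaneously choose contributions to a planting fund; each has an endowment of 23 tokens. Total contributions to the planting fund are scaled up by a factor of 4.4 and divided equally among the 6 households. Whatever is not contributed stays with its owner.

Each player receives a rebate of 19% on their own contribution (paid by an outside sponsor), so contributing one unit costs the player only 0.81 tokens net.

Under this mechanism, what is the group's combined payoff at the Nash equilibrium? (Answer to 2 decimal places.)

Even with the mechanism, each unit contributed returns only (4.4/6) / 0.81 = 0.9053 per unit of net cost, so contributing nothing is still dominant.
Everyone keeps their endowment and the group total is 6 × 23 = 138.

138.00 tokens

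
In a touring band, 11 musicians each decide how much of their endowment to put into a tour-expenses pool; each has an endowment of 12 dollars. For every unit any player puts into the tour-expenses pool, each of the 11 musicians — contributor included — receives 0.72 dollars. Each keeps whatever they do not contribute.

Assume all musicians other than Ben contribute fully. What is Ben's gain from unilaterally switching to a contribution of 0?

3.36 dollars

Switching from a contribution of 12 to 0 lets Ben keep an extra 12 dollars, but lowers the tour-expenses pool by 12, which costs Ben their own share of that drop: 0.72 × 12 = 8.64.
Net gain = 12 − 8.64 = 3.36. The private return per contributed unit (0.72) is below 1, so free-riding is indeed the best response regardless of what the others do.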